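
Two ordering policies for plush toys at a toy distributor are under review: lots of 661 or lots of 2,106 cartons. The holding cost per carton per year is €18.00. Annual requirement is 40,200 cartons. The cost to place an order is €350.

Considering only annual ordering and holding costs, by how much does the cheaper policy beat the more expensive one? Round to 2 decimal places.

For each Q, cost = (D/Q)·S + (Q/2)·H.
TC(661) = (40,200/661)×350 + (661/2)×18 = €27,234.93
TC(2,106) = (40,200/2,106)×350 + (2,106/2)×18 = €25,634.91
|ΔTC| = |€27,234.93 − €25,634.91| = €1,600.02

€1,600.02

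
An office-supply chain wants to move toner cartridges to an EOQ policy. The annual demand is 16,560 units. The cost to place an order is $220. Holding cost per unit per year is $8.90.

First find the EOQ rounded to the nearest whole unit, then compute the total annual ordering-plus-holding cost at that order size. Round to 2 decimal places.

$8,052.89

EOQ = √(2DS/H) = √(2 × 16,560 × 220 / 8.9)
    = √(818,696.63) ≈ 904.82 → Q = 905 units
Orders/yr = 16,560/905 = 18.298; ordering cost = 18.298 × $220 = $4,025.64
Average inventory = 905/2 = 452.5; holding cost = 452.5 × $8.9 = $4,027.25
Total = $4,025.64 + $4,027.25 = $8,052.89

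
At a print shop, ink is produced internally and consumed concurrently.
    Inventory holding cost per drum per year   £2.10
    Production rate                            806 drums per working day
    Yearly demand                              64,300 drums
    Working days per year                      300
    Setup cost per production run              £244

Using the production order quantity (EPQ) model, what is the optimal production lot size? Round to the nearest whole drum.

Daily demand d = 64,300/300 = 214.333; p = 806; 1 − d/p = 0.73408
EPQ = √(2DS / (H(1 − d/p)))
    = √(2 × 64,300 × 244 / (2.1 × 0.73408)) ≈ 4,511.64

4,512 drums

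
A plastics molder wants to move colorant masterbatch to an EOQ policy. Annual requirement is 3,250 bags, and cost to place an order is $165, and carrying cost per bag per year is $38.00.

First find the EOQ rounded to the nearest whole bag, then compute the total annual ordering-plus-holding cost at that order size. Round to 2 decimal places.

EOQ = √(2DS/H) = √(2 × 3,250 × 165 / 38)
    = √(28,223.68) ≈ 168.00 → Q = 168 bags
Ordering: D/Q × S = 3,250/168 × $165 = $3,191.96
Holding:  Q/2 × H = 168/2 × $38 = $3,192.00
Total = $3,191.96 + $3,192.00 = $6,383.96

$6,383.96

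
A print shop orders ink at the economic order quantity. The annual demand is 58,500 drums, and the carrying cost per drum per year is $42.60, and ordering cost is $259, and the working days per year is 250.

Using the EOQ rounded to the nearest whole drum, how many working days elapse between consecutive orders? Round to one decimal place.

3.6 days

Optimal lot size Q* = (2 × 58,500 × $259 / $42.6)^½ ≈ 843.41 → Q = 843 drums
Days between orders = 250 / (D/Q) = 250 / 69.395 ≈ 3.603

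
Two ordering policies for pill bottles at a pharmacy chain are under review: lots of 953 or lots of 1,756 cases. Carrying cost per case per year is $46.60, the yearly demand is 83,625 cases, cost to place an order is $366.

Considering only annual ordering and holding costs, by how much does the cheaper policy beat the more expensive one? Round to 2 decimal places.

$4,023.50

Annual cost at Q: ordering D·S/Q plus holding Q·H/2.
TC(953) = (83,625/953)×366 + (953/2)×46.6 = $54,321.11
TC(1,756) = (83,625/1,756)×366 + (1,756/2)×46.6 = $58,344.61
Lots of 953 are cheaper by $4,023.50.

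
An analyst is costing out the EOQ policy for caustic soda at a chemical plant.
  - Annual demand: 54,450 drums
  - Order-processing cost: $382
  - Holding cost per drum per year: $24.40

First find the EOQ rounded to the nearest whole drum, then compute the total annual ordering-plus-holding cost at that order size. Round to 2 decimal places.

$31,859.62

2DS/H = 2·54,450·382/24.4 = 1,704,909.84
EOQ = √1,704,909.84 ≈ 1,305.72 → Q = 1,306 drums
Ordering: D/Q × S = 54,450/1,306 × $382 = $15,926.42
Holding:  Q/2 × H = 1,306/2 × $24.4 = $15,933.20
Total = $15,926.42 + $15,933.20 = $31,859.62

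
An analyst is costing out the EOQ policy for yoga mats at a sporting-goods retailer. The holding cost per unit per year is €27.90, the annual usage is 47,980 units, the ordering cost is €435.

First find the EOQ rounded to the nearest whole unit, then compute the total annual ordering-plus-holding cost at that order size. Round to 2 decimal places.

€34,126.51

Q* = √(2·D·S / H) = √(2·47,980·435 / 27.9) = √1,496,150.5 ≈ 1,223.17 → Q = 1,223 units
Orders/yr = 47,980/1,223 = 39.231; ordering cost = 39.231 × €435 = €17,065.66
Average inventory = 1,223/2 = 611.5; holding cost = 611.5 × €27.9 = €17,060.85
Total = €17,065.66 + €17,060.85 = €34,126.51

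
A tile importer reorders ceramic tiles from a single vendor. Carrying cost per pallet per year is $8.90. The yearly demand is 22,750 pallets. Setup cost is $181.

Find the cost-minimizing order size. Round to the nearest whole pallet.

962 pallets

EOQ = √(2DS/H) = √(2 × 22,750 × 181 / 8.9)
    = √(925,337.08) ≈ 961.94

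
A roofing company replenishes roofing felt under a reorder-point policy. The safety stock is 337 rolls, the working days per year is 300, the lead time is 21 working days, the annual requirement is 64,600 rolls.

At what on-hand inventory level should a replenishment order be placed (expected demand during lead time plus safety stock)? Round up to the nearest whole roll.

Daily demand d = 64,600 / 300 = 215.333 rolls/day
Demand during lead time = 215.333 × 21 = 4,522.00
Reorder point = 4,522.00 + 337 = 4,859.00 → round up

4,859 rolls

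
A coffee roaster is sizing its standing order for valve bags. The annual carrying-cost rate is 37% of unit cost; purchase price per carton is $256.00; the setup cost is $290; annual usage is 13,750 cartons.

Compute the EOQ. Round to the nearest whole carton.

290 cartons

Carrying cost H = $256 × 37% = $94.7200/carton/yr
Optimal lot size Q* = (2 × 13,750 × $290 / $94.72)^½ ≈ 290.16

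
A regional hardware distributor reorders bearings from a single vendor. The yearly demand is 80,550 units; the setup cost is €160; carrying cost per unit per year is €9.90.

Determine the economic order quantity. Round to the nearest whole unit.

1,614 units

Optimal lot size Q* = (2 × 80,550 × €160 / €9.9)^½ ≈ 1,613.58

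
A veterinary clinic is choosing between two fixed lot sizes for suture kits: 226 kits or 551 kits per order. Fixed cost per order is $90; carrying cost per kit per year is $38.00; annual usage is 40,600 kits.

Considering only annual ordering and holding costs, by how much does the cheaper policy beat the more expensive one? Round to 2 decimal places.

For each Q, cost = (D/Q)·S + (Q/2)·H.
TC(226) = (40,600/226)×90 + (226/2)×38 = $20,462.14
TC(551) = (40,600/551)×90 + (551/2)×38 = $17,100.58
Lots of 551 are cheaper by $3,361.56.

$3,361.56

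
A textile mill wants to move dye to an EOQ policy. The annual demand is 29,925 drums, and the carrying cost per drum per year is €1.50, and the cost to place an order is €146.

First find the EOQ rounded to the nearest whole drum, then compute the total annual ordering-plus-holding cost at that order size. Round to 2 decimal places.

Q* = √(2·D·S / H) = √(2·29,925·146 / 1.5) = √5,825,400.0 ≈ 2,413.59 → Q = 2,414 drums
Annual ordering cost = (D/Q)·S = (29,925/2,414) × 146 = €1,809.88
Annual holding cost  = (Q/2)·H = (2,414/2) × 1.5 = €1,810.50
Total = €1,809.88 + €1,810.50 = €3,620.38

€3,620.38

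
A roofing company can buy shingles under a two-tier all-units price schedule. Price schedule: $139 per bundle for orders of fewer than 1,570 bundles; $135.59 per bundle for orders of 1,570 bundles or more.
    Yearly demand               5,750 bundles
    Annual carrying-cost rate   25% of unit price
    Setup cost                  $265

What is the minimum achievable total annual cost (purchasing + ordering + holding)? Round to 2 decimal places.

H₁ = 25%×$139 = $34.7500;  H₂ = 25%×$135.59 = $33.8975
EOQ₁ = √(2×5,750×265/34.7500) = 296.14  (< 1,570, feasible at tier 1)
EOQ₂ = √(2×5,750×265/33.8975) = 299.84  (< 1,570 → use Q = 1,570 at tier-2 price)
TC(tier 1 (EOQ₁), Q≈296.1) = $809,540.80
TC(tier 2, Q≈1,570.0) = $807,222.58
Minimum at tier 2: $807,222.58

$807,222.58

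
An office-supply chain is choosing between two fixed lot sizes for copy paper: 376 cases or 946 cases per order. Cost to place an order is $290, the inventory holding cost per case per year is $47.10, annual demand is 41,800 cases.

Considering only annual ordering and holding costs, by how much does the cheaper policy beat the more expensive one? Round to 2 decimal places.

For each Q, cost = (D/Q)·S + (Q/2)·H.
TC(376) = (41,800/376)×290 + (376/2)×47.1 = $41,094.16
TC(946) = (41,800/946)×290 + (946/2)×47.1 = $35,092.25
Lots of 946 are cheaper by $6,001.91.

$6,001.91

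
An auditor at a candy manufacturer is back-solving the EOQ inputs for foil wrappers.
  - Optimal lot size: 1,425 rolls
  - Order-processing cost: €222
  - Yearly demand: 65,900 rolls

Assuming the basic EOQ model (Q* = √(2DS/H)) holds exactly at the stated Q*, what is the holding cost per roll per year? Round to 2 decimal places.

€14.41

EOQ relation: Q² = 2DS/H, so rearrange for the unknown.
H = 2DS / Q² = 2 × 65,900 × 222 / 1,425² = 14.4092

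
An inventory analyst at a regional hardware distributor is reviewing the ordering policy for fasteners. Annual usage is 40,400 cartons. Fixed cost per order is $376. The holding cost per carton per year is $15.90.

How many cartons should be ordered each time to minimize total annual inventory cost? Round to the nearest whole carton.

1,382 cartons

EOQ = √(2DS/H) = √(2 × 40,400 × 376 / 15.9)
    = √(1,910,742.14) ≈ 1,382.30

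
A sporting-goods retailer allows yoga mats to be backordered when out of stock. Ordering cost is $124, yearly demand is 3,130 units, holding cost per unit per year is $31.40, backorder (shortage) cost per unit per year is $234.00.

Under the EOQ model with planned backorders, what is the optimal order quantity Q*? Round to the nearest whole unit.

167 units

Basic EOQ = √(2·3,130·124/31.4) = 157.229
Backorder adjustment √((H+b)/b) = √((31.4+234)/234) = 1.0650
Q* = 157.229 × 1.0650 ≈ 167.45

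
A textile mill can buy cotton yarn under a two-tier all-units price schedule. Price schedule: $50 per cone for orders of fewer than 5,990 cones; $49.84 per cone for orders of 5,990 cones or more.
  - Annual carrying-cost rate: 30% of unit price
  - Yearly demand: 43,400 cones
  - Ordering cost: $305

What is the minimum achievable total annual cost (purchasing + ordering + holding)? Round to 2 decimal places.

H₁ = 30%×$50 = $15.0000;  H₂ = 30%×$49.84 = $14.9520
EOQ₁ = √(2×43,400×305/15.0000) = 1,328.51  (< 5,990, feasible at tier 1)
EOQ₂ = √(2×43,400×305/14.9520) = 1,330.64  (< 5,990 → use Q = 5,990 at tier-2 price)
TC(tier 1 (EOQ₁), Q≈1,328.5) = $2,189,927.62
TC(tier 2, Q≈5,990.0) = $2,210,047.09
Minimum at tier 1 (EOQ₁): $2,189,927.62

$2,189,927.62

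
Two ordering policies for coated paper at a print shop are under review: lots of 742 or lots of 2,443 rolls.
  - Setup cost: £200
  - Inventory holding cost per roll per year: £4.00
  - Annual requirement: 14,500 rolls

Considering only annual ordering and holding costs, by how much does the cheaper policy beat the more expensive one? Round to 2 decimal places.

£680.71

For each Q, cost = (D/Q)·S + (Q/2)·H.
TC(742) = (14,500/742)×200 + (742/2)×4 = £5,392.36
TC(2,443) = (14,500/2,443)×200 + (2,443/2)×4 = £6,073.07
|ΔTC| = |£5,392.36 − £6,073.07| = £680.71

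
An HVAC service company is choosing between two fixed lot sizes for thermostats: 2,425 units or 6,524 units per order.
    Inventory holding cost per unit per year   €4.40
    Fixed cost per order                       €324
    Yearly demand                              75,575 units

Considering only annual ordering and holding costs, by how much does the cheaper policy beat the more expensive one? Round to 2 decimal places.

TC(Q) = (D/Q)S + (Q/2)H
TC(2,425) = (75,575/2,425)×324 + (2,425/2)×4.4 = €15,432.44
TC(6,524) = (75,575/6,524)×324 + (6,524/2)×4.4 = €18,106.06
Lots of 2,425 are cheaper by €2,673.62.

€2,673.62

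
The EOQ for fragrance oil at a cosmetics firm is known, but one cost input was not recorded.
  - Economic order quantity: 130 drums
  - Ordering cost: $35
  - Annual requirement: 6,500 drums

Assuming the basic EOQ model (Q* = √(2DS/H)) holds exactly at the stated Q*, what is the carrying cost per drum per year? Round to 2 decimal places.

From Q* = √(2DS/H) ⇒ Q*² = 2DS/H.
H = 2DS / Q² = 2 × 6,500 × 35 / 130² = 26.9231

$26.92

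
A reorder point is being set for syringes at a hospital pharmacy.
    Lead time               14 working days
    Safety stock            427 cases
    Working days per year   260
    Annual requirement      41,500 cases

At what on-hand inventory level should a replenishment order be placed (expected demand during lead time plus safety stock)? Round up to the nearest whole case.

2,662 cases

Daily demand d = 41,500 / 260 = 159.615 cases/day
Demand during lead time = 159.615 × 14 = 2,234.62
Reorder point = 2,234.62 + 427 = 2,661.62 → round up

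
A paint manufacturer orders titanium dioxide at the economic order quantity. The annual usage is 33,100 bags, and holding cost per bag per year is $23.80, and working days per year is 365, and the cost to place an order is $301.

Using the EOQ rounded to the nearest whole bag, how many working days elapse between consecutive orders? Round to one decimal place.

Q* = √(2·D·S / H) = √(2·33,100·301 / 23.8) = √837,235.3 ≈ 915.01 → Q = 915 bags
Cycle time = (working days × Q)/D = (365 × 915) / 33,100 = 10.090 days

10.1 days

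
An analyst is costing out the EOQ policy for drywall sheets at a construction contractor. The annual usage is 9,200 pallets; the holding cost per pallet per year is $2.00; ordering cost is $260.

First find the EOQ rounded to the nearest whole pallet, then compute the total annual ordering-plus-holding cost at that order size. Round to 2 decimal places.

$3,093.22

EOQ = √(2DS/H) = √(2 × 9,200 × 260 / 2)
    = √(2,392,000.00) ≈ 1,546.61 → Q = 1,547 pallets
Annual ordering cost = (D/Q)·S = (9,200/1,547) × 260 = $1,546.22
Annual holding cost  = (Q/2)·H = (1,547/2) × 2 = $1,547.00
Total = $1,546.22 + $1,547.00 = $3,093.22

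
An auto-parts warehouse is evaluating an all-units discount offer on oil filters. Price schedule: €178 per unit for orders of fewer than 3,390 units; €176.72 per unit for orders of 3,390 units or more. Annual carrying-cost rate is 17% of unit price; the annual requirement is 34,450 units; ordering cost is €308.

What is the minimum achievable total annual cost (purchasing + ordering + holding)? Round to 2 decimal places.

H₁ = 17%×€178 = €30.2600;  H₂ = 17%×€176.72 = €30.0424
EOQ₁ = √(2×34,450×308/30.2600) = 837.43  (< 3,390, feasible at tier 1)
EOQ₂ = √(2×34,450×308/30.0424) = 840.46  (< 3,390 → use Q = 3,390 at tier-2 price)
TC(tier 1 (EOQ₁), Q≈837.4) = €6,157,440.75
TC(tier 2, Q≈3,390.0) = €6,142,055.84
Minimum at tier 2: €6,142,055.84

€6,142,055.84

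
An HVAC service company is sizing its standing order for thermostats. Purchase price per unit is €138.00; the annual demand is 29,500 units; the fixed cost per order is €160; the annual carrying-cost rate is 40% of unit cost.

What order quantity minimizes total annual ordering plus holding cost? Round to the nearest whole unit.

414 units

H = i·C = 0.4 × €138 = €55.2000 per unit-year
2DS/H = 2·29,500·160/55.2 = 171,014.49
EOQ = √171,014.49 ≈ 413.54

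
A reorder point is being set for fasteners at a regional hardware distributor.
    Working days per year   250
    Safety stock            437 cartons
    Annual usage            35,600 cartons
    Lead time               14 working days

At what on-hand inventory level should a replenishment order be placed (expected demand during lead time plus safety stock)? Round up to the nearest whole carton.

Daily demand d = 35,600 / 250 = 142.400 cartons/day
Demand during lead time = 142.400 × 14 = 1,993.60
Reorder point = 1,993.60 + 437 = 2,430.60 → round up

2,431 cartons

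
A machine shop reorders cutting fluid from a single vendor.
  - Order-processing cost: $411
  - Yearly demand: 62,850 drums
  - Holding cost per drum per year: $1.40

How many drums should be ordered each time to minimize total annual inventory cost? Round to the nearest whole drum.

6,075 drums

Q* = √(2·D·S / H) = √(2·62,850·411 / 1.4) = √36,901,928.6 ≈ 6,074.70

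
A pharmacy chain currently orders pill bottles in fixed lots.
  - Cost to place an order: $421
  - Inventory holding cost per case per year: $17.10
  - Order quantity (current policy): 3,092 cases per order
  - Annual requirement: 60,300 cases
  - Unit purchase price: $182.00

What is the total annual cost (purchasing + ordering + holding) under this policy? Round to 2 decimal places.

$11,009,246.92

Annual ordering cost = (D/Q)·S = (60,300/3,092) × 421 = $8,210.32
Annual holding cost  = (Q/2)·H = (3,092/2) × 17.1 = $26,436.60
Purchase cost = D·C = 60,300 × 182 = $10,974,600.00
Total = $8,210.32 + $26,436.60 + $10,974,600.00 = $11,009,246.92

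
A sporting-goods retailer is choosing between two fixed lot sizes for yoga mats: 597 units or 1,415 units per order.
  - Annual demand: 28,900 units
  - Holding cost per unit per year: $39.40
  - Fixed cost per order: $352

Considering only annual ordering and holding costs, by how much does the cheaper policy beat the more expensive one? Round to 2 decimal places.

$6,263.99

For each Q, cost = (D/Q)·S + (Q/2)·H.
TC(597) = (28,900/597)×352 + (597/2)×39.4 = $28,800.77
TC(1,415) = (28,900/1,415)×352 + (1,415/2)×39.4 = $35,064.76
Cheaper: Q = 597.  Difference = $6,263.99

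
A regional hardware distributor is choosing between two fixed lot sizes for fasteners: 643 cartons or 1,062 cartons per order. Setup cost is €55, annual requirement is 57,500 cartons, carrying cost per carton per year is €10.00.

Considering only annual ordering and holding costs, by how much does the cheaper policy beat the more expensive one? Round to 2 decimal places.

Annual cost at Q: ordering D·S/Q plus holding Q·H/2.
TC(643) = (57,500/643)×55 + (643/2)×10 = €8,133.35
TC(1,062) = (57,500/1,062)×55 + (1,062/2)×10 = €8,287.87
|ΔTC| = |€8,133.35 − €8,287.87| = €154.52

€154.52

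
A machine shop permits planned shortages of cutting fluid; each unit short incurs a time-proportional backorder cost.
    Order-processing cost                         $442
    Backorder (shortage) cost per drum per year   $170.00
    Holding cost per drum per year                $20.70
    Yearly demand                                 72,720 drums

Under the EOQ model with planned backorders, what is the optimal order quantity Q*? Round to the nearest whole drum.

1,866 drums

Q* = √(2DS/H) · √((H + b)/b)
   = √(2 × 72,720 × 442 / 20.7) · √((20.7 + 170) / 170)
   = 1,762.252 × 1.0591 ≈ 1,866.46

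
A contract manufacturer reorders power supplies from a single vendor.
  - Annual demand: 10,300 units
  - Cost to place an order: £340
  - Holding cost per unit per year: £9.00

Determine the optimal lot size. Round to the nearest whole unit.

882 units

Optimal lot size Q* = (2 × 10,300 × £340 / £9)^½ ≈ 882.17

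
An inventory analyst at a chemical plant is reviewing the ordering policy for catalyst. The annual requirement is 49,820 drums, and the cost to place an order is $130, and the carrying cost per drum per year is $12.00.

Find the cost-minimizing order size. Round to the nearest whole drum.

EOQ = √(2DS/H) = √(2 × 49,820 × 130 / 12)
    = √(1,079,433.33) ≈ 1,038.96

1,039 drums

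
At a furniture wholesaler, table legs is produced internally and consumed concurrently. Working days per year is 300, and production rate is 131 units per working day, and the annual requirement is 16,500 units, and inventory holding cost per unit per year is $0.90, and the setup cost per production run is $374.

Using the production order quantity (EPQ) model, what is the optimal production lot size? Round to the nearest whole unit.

Daily demand d = 16,500/300 = 55.000; p = 131; 1 − d/p = 0.58015
EPQ = √(2DS / (H(1 − d/p)))
    = √(2 × 16,500 × 374 / (0.9 × 0.58015)) ≈ 4,861.84

4,862 units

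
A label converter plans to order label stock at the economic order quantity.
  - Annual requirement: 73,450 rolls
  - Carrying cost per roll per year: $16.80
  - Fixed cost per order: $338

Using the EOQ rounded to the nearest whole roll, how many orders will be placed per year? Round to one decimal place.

2DS/H = 2·73,450·338/16.8 = 2,955,488.10
EOQ = √2,955,488.10 ≈ 1,719.15 → Q = 1,719
N = D/Q = 73,450/1,719 ≈ 42.728 orders/yr

42.7 orders per year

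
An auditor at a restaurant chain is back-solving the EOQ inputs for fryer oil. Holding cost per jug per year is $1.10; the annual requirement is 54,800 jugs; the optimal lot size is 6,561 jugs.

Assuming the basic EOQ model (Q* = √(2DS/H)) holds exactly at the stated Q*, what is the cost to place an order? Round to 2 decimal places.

$432.04

Since Q* = (2DS/H)^½, squaring gives Q*²·H = 2DS.
S = Q²H / (2D) = 6,561² × 1.1 / (2 × 54,800) = 432.0383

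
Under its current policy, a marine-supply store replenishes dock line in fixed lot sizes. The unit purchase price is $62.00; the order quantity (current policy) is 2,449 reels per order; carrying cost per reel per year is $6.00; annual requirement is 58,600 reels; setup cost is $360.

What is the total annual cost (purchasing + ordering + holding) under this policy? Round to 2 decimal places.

$3,649,161.13

Annual ordering cost = (D/Q)·S = (58,600/2,449) × 360 = $8,614.13
Annual holding cost  = (Q/2)·H = (2,449/2) × 6 = $7,347.00
Purchase cost = D·C = 58,600 × 62 = $3,633,200.00
Total = $8,614.13 + $7,347.00 + $3,633,200.00 = $3,649,161.13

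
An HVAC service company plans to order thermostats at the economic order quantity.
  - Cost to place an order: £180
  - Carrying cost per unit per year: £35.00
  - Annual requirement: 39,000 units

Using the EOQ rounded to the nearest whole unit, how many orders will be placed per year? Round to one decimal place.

2DS/H = 2·39,000·180/35 = 401,142.86
EOQ = √401,142.86 ≈ 633.36 → Q = 633
N = D/Q = 39,000/633 ≈ 61.611 orders/yr

61.6 orders per year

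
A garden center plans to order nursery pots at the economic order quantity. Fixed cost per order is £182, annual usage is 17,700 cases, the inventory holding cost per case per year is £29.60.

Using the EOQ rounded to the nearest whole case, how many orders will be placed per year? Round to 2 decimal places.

EOQ = √(2DS/H) = √(2 × 17,700 × 182 / 29.6)
    = √(217,662.16) ≈ 466.54 → Q = 467
Orders per year = D/Q = 17,700 / 467 = 37.901

37.90 orders per year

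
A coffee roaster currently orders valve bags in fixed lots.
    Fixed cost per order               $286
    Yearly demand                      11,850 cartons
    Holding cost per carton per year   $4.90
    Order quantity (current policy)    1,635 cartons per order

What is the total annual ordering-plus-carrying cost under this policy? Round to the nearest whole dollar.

$6,079

Orders/yr = 11,850/1,635 = 7.248; ordering cost = 7.248 × $286 = $2,072.84
Average inventory = 1,635/2 = 817.5; holding cost = 817.5 × $4.9 = $4,005.75
Total = $2,072.84 + $4,005.75 = $6,078.59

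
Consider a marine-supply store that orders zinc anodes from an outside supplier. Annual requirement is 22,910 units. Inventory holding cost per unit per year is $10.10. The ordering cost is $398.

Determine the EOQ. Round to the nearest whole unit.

1,344 units

Optimal lot size Q* = (2 × 22,910 × $398 / $10.1)^½ ≈ 1,343.72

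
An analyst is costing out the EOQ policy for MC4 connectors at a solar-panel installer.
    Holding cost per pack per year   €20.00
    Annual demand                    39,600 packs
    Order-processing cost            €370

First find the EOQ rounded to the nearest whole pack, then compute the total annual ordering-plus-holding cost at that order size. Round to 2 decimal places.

€24,209.09

2DS/H = 2·39,600·370/20 = 1,465,200.00
EOQ = √1,465,200.00 ≈ 1,210.45 → Q = 1,210 packs
Orders/yr = 39,600/1,210 = 32.727; ordering cost = 32.727 × €370 = €12,109.09
Average inventory = 1,210/2 = 605; holding cost = 605 × €20 = €12,100.00
Total = €12,109.09 + €12,100.00 = €24,209.09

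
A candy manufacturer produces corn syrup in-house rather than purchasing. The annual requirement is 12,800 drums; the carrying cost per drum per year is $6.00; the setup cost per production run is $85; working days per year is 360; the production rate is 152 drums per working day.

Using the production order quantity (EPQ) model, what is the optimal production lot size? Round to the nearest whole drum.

Daily demand d = 12,800/360 = 35.556; p = 152; 1 − d/p = 0.76608
EPQ = √(2DS / (H(1 − d/p)))
    = √(2 × 12,800 × 85 / (6 × 0.76608)) ≈ 688.04

688 drums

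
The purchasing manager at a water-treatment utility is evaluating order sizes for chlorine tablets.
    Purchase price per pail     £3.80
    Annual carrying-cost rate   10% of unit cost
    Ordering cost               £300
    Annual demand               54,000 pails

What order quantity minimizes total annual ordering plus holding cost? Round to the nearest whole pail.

9,234 pails

Holding cost per pail per year: H = 10% × £3.8 = £0.3800
Q* = √(2·D·S / H) = √(2·54,000·300 / 0.38) = √85,263,157.9 ≈ 9,233.81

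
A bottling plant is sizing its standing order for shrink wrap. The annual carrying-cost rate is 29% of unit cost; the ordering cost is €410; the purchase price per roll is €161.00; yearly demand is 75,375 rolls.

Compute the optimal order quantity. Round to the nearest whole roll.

1,151 rolls

Carrying cost H = €161 × 29% = €46.6900/roll/yr
2DS/H = 2·75,375·410/46.69 = 1,323,784.54
EOQ = √1,323,784.54 ≈ 1,150.56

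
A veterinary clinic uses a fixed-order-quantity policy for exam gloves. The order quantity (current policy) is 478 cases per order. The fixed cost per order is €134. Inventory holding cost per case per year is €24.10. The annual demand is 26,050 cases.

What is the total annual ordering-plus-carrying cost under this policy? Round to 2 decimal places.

€13,062.62

Annual ordering cost = (D/Q)·S = (26,050/478) × 134 = €7,302.72
Annual holding cost  = (Q/2)·H = (478/2) × 24.1 = €5,759.90
Total = €7,302.72 + €5,759.90 = €13,062.62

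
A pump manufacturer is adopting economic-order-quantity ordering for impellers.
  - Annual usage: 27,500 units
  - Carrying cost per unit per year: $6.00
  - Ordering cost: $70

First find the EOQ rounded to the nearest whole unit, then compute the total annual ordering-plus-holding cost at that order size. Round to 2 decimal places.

$4,806.25

EOQ = √(2DS/H) = √(2 × 27,500 × 70 / 6)
    = √(641,666.67) ≈ 801.04 → Q = 801 units
Ordering: D/Q × S = 27,500/801 × $70 = $2,403.25
Holding:  Q/2 × H = 801/2 × $6 = $2,403.00
Total = $2,403.25 + $2,403.00 = $4,806.25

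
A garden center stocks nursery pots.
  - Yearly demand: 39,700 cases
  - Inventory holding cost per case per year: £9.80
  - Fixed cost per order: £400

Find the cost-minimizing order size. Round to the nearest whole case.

EOQ = √(2DS/H) = √(2 × 39,700 × 400 / 9.8)
    = √(3,240,816.33) ≈ 1,800.23

1,800 cases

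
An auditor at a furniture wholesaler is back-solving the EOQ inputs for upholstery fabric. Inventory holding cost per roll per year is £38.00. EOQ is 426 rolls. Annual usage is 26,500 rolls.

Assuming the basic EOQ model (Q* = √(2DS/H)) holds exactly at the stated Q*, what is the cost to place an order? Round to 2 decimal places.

From Q* = √(2DS/H) ⇒ Q*² = 2DS/H.
S = Q²H / (2D) = 426² × 38 / (2 × 26,500) = 130.1149

£130.11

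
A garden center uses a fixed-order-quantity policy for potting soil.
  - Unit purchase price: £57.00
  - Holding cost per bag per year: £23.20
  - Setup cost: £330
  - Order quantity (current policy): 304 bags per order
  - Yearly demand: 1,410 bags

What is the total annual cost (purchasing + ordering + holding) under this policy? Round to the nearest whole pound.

£85,427

Orders/yr = 1,410/304 = 4.638; ordering cost = 4.638 × £330 = £1,530.59
Average inventory = 304/2 = 152; holding cost = 152 × £23.2 = £3,526.40
Purchase cost = D·C = 1,410 × 57 = £80,370.00
Total = £1,530.59 + £3,526.40 + £80,370.00 = £85,426.99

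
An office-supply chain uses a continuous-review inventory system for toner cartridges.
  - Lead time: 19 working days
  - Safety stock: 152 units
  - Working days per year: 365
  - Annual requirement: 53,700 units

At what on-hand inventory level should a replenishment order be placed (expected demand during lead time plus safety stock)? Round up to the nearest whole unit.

2,948 units

Daily demand d = 53,700 / 365 = 147.123 units/day
Demand during lead time = 147.123 × 19 = 2,795.34
Reorder point = 2,795.34 + 152 = 2,947.34 → round up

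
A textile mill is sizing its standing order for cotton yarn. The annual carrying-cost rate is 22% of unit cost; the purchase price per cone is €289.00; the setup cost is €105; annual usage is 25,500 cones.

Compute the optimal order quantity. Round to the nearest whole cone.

290 cones

Holding cost per cone per year: H = 22% × €289 = €63.5800
Q* = √(2·D·S / H) = √(2·25,500·105 / 63.58) = √84,224.6 ≈ 290.21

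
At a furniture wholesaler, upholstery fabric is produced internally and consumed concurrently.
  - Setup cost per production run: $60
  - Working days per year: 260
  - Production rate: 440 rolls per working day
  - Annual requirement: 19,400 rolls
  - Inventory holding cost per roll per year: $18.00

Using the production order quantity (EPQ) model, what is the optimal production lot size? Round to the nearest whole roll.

Daily demand d = 19,400/260 = 74.615; p = 440; 1 − d/p = 0.83042
EPQ = √(2DS / (H(1 − d/p)))
    = √(2 × 19,400 × 60 / (18 × 0.83042)) ≈ 394.64

395 rolls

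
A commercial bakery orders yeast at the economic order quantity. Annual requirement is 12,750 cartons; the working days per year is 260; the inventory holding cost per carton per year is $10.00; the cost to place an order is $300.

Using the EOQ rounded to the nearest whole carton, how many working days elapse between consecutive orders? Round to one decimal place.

Q* = √(2·D·S / H) = √(2·12,750·300 / 10) = √765,000.0 ≈ 874.64 → Q = 875 cartons
Days between orders = 260 / (D/Q) = 260 / 14.571 ≈ 17.843

17.8 days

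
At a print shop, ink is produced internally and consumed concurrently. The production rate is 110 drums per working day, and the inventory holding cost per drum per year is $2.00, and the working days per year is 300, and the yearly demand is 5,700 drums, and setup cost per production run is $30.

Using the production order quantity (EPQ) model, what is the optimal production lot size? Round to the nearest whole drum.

455 drums

d = 5,700/300 = 19.0000 drums/day;  effective holding cost H(1 − d/p) = 2·(1 − 19.0000/110) = 1.65455
Q* = √(2DS / H_eff) = √(2·5,700·30 / 1.65455) ≈ 454.65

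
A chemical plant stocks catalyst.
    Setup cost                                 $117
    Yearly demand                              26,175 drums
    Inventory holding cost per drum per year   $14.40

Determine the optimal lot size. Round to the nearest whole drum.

Q* = √(2·D·S / H) = √(2·26,175·117 / 14.4) = √425,343.8 ≈ 652.18

652 drums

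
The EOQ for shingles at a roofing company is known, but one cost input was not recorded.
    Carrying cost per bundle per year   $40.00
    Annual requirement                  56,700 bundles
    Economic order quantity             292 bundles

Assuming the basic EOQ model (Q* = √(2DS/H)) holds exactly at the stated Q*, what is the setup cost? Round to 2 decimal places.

Since Q* = (2DS/H)^½, squaring gives Q*²·H = 2DS.
S = Q²H / (2D) = 292² × 40 / (2 × 56,700) = 30.0755

$30.08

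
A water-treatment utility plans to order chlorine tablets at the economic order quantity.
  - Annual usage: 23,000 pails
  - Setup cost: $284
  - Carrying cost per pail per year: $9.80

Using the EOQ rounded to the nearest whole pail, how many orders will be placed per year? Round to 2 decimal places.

Optimal lot size Q* = (2 × 23,000 × $284 / $9.8)^½ ≈ 1,154.58 → Q = 1,155
Orders per year = D/Q = 23,000 / 1,155 = 19.913

19.91 orders per year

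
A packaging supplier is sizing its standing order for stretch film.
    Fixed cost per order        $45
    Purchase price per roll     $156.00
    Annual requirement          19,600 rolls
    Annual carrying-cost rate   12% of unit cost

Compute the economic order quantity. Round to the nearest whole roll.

307 rolls

H = i·C = 0.12 × $156 = $18.7200 per roll-year
2DS/H = 2·19,600·45/18.72 = 94,230.77
EOQ = √94,230.77 ≈ 306.97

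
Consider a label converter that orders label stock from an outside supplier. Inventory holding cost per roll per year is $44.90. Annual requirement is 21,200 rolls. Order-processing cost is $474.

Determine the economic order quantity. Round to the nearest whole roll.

Optimal lot size Q* = (2 × 21,200 × $474 / $44.9)^½ ≈ 669.04

669 rolls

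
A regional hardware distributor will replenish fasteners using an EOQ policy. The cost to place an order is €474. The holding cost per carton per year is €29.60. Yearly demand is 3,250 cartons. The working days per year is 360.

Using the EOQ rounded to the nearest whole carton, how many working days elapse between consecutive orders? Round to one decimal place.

35.8 days

EOQ = √(2DS/H) = √(2 × 3,250 × 474 / 29.6)
    = √(104,087.84) ≈ 322.63 → Q = 323 cartons
T = Q/D × 360 days = 323/3,250 × 360 = 35.778 days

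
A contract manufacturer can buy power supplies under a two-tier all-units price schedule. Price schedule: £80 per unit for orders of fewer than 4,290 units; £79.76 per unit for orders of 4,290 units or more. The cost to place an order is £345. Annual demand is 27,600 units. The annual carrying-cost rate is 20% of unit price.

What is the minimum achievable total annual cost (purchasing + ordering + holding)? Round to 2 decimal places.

H₁ = 20%×£80 = £16.0000;  H₂ = 20%×£79.76 = £15.9520
EOQ₁ = √(2×27,600×345/16.0000) = 1,090.99  (< 4,290, feasible at tier 1)
EOQ₂ = √(2×27,600×345/15.9520) = 1,092.63  (< 4,290 → use Q = 4,290 at tier-2 price)
TC(tier 1 (EOQ₁), Q≈1,091.0) = £2,225,455.77
TC(tier 2, Q≈4,290.0) = £2,237,812.62
Minimum at tier 1 (EOQ₁): £2,225,455.77

£2,225,455.77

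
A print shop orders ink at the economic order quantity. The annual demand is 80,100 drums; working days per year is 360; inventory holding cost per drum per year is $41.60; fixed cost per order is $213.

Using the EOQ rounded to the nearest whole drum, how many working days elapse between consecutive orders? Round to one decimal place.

4.1 days

2DS/H = 2·80,100·213/41.6 = 820,254.81
EOQ = √820,254.81 ≈ 905.68 → Q = 906 drums
T = Q/D × 360 days = 906/80,100 × 360 = 4.072 days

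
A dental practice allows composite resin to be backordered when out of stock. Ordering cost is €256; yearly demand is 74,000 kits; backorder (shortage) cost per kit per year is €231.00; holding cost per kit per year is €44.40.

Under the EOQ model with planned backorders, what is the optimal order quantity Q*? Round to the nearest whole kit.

Basic EOQ = √(2·74,000·256/44.4) = 923.760
Backorder adjustment √((H+b)/b) = √((44.4+231)/231) = 1.0919
Q* = 923.760 × 1.0919 ≈ 1,008.64

1,009 kits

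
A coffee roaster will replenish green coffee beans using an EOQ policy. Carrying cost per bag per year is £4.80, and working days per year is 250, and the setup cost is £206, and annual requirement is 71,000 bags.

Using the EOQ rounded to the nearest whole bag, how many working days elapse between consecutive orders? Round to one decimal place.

8.7 days

2DS/H = 2·71,000·206/4.8 = 6,094,166.67
EOQ = √6,094,166.67 ≈ 2,468.64 → Q = 2,469 bags
Cycle time = (working days × Q)/D = (250 × 2,469) / 71,000 = 8.694 days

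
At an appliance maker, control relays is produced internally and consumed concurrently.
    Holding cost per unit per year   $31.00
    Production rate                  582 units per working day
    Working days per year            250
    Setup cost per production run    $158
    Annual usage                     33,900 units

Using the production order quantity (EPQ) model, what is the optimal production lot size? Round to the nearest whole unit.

Daily demand d = 33,900/250 = 135.600; p = 582; 1 − d/p = 0.76701
EPQ = √(2DS / (H(1 − d/p)))
    = √(2 × 33,900 × 158 / (31 × 0.76701)) ≈ 671.22

671 units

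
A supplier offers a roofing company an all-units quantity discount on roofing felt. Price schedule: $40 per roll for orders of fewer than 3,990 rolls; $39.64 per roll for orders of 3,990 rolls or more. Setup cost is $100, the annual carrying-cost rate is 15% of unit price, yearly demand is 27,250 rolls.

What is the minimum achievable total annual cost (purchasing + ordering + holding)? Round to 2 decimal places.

H₁ = 15%×$40 = $6.0000;  H₂ = 15%×$39.64 = $5.9460
EOQ₁ = √(2×27,250×100/6.0000) = 953.07  (< 3,990, feasible at tier 1)
EOQ₂ = √(2×27,250×100/5.9460) = 957.38  (< 3,990 → use Q = 3,990 at tier-2 price)
TC(tier 1 (EOQ₁), Q≈953.1) = $1,095,718.39
TC(tier 2, Q≈3,990.0) = $1,092,735.23
Minimum at tier 2: $1,092,735.23

$1,092,735.23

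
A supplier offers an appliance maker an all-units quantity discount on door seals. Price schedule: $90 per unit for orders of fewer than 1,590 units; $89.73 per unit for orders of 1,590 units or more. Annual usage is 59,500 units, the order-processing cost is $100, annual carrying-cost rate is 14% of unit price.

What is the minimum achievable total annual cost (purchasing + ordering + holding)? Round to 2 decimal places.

$5,352,664.09

H₁ = 14%×$90 = $12.6000;  H₂ = 14%×$89.73 = $12.5622
EOQ₁ = √(2×59,500×100/12.6000) = 971.83  (< 1,590, feasible at tier 1)
EOQ₂ = √(2×59,500×100/12.5622) = 973.29  (< 1,590 → use Q = 1,590 at tier-2 price)
TC(tier 1 (EOQ₁), Q≈971.8) = $5,367,245.00
TC(tier 2, Q≈1,590.0) = $5,352,664.09
Minimum at tier 2: $5,352,664.09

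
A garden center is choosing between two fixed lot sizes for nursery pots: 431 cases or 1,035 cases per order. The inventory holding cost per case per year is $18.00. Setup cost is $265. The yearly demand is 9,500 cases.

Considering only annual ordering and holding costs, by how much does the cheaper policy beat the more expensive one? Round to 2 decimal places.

$2,027.30

Annual cost at Q: ordering D·S/Q plus holding Q·H/2.
TC(431) = (9,500/431)×265 + (431/2)×18 = $9,720.07
TC(1,035) = (9,500/1,035)×265 + (1,035/2)×18 = $11,747.37
Lots of 431 are cheaper by $2,027.30.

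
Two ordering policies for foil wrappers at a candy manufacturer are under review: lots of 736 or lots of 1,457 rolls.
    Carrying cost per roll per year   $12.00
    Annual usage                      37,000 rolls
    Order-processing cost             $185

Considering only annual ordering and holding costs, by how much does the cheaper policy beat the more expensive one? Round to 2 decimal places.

TC(Q) = (D/Q)S + (Q/2)H
TC(736) = (37,000/736)×185 + (736/2)×12 = $13,716.27
TC(1,457) = (37,000/1,457)×185 + (1,457/2)×12 = $13,440.01
|ΔTC| = |$13,716.27 − $13,440.01| = $276.26

$276.26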